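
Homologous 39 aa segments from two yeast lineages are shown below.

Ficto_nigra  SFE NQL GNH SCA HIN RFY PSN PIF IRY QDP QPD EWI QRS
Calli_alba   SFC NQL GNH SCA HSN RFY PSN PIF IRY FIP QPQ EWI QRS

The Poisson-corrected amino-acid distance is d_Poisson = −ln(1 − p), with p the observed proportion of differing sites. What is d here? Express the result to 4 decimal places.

0.1372

The sequences differ at positions 3 (E/C), 14 (I/S), 28 (Q/F), 29 (D/I), 33 (D/Q).
p = 5/39 = 0.128205.
d = −ln(1 − 0.128205) = −ln(0.871795) = 0.1372.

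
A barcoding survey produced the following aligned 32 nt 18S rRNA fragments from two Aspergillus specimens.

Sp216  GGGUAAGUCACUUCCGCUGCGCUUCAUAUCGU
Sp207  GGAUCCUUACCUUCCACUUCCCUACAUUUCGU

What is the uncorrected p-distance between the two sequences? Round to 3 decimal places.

0.344

Mismatches occur at site 3 (G/A), site 5 (A/C), site 6 (A/C), site 7 (G/U), site 9 (C/A), site 10 (A/C), site 16 (G/A), site 19 (G/U), site 21 (G/C), site 24 (U/A), site 28 (A/U).
There are 11 differences over 32 sites, so p = 11/32 = 0.344.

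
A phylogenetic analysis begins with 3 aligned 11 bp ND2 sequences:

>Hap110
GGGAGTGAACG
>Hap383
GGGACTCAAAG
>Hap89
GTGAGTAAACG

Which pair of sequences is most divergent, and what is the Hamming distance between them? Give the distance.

Pairwise Hamming distances:
  Hap110 vs Hap383: 3
  Hap110 vs Hap89: 2
  Hap383 vs Hap89: 4
The largest is 4, between Hap383 and Hap89.

4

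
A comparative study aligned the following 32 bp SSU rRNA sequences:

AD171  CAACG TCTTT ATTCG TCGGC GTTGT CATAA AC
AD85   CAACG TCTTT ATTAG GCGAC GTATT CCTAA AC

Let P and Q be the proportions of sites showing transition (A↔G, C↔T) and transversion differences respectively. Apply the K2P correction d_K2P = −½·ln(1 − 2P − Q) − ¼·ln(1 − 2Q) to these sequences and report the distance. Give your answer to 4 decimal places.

Mismatches occur at site 14 (C→A, transversion), site 16 (T→G, transversion), site 19 (G→A, transition), site 23 (T→A, transversion), site 24 (G→T, transversion), site 27 (A→C, transversion).
Of the 6 differences, 1 transition and 5 transversions over 32 sites: P = 1/32 = 0.031250, Q = 5/32 = 0.156250.
d = −0.5·ln(0.781250) − 0.25·ln(0.687500) = −0.5·(-0.246860) − 0.25·(-0.374693) = 0.2171.

0.2171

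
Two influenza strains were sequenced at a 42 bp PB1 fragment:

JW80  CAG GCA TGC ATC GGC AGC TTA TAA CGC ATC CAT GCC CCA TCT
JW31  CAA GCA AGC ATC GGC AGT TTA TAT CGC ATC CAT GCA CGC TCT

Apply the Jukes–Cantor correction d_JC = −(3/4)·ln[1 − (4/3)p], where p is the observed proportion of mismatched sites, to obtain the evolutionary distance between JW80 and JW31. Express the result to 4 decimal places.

Differing sites — 3:G/A; 7:T/A; 18:C/T; 24:A/T; 36:C/A; 38:C/G; 39:A/C.
p = 7/42 = 0.166667.
d = −0.75 · ln(1 − (4/3)·0.166667) = −0.75 · ln(0.777777) = −0.75 · (-0.251315) = 0.1885.

0.1885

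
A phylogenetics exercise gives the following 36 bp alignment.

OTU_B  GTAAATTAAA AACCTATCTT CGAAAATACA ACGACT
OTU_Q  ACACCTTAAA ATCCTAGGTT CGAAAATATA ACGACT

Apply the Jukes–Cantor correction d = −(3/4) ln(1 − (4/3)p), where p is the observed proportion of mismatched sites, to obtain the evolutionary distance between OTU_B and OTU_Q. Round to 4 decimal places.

Mismatches occur at site 1 (G→A), site 2 (T→C), site 4 (A→C), site 5 (A→C), site 12 (A→T), site 17 (T→G), site 18 (C→G), site 29 (C→T).
p = 8/36 = 0.222222.
d = −0.75 · ln(1 − (4/3)·0.222222) = −0.75 · ln(0.703704) = −0.75 · (-0.351397) = 0.2635.

0.2635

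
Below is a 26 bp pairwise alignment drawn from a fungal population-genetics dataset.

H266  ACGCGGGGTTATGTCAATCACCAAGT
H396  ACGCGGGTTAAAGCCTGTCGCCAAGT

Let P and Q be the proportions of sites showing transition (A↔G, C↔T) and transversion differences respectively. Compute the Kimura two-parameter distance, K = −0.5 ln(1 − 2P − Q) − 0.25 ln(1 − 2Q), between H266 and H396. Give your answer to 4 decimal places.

0.3347

Differing sites — 8:G/T (Tv); 10:T/A (Tv); 12:T/A (Tv); 14:T/C (Ti); 16:A/T (Tv); 17:A/G (Ti); 20:A/G (Ti).
Of the 7 differences, 3 transitions and 4 transversions over 26 sites: P = 3/26 = 0.115385, Q = 4/26 = 0.153846.
d = −0.5·ln(0.615384) − 0.25·ln(0.692308) = −0.5·(-0.485509) − 0.25·(-0.367724) = 0.3347.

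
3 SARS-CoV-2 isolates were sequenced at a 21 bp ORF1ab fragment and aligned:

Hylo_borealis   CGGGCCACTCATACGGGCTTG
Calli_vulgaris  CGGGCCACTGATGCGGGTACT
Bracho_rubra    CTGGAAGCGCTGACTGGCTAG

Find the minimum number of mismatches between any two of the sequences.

Pairwise Hamming distances:
  Hylo_borealis vs Calli_vulgaris: 6
  Hylo_borealis vs Bracho_rubra: 9
  Calli_vulgaris vs Bracho_rubra: 14
The smallest is 6, between Hylo_borealis and Calli_vulgaris.

6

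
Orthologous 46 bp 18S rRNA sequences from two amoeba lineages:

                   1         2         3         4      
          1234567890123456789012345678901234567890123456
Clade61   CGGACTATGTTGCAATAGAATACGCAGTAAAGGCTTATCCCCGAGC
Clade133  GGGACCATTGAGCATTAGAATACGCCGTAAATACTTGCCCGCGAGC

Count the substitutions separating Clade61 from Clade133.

The sequences differ at positions 1 (C/G), 6 (T/C), 9 (G/T), 10 (T/G), 11 (T/A), 15 (A/T), 26 (A/C), 32 (G/T), 33 (G/A), 37 (A/G), 38 (T/C), 41 (C/G).
That gives 12 mismatches out of 46 aligned sites, so the Hamming distance is 12.

12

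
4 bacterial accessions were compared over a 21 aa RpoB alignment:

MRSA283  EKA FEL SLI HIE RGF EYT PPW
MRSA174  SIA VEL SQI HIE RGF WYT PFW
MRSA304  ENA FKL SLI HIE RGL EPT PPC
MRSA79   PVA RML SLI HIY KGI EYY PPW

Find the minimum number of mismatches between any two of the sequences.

5

Pairwise Hamming distances:
  MRSA283 vs MRSA174: 6
  MRSA283 vs MRSA304: 5
  MRSA283 vs MRSA79: 8
  MRSA174 vs MRSA304: 10
  MRSA174 vs MRSA79: 11
  MRSA304 vs MRSA79: 10
The smallest is 5, between MRSA283 and MRSA304.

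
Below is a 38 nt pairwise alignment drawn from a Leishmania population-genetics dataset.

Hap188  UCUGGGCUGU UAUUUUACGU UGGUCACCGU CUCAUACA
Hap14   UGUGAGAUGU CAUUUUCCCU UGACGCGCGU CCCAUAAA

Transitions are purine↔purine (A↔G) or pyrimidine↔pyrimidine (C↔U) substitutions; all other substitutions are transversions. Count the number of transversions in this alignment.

Differing sites — 2:C/G (Tv); 5:G/A (Ti); 7:C/A (Tv); 11:U/C (Ti); 17:A/C (Tv); 19:G/C (Tv); 23:G/A (Ti); 24:U/C (Ti); 25:C/G (Tv); 26:A/C (Tv); 27:C/G (Tv); 32:U/C (Ti); 37:C/A (Tv).
Of the 13 differences, 5 transitions and 8 transversions, so the answer is 8.

8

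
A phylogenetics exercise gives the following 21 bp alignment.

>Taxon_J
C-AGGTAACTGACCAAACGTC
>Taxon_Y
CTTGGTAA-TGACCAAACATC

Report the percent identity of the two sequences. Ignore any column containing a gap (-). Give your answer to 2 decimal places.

Excluding the 2 gap columns leaves 19 comparable sites.
The sequences differ at positions 3 (A/T), 19 (G/A).
17 of the 19 comparable sites match, so the percent identity is 17/19 × 100 = 89.47%.

89.47%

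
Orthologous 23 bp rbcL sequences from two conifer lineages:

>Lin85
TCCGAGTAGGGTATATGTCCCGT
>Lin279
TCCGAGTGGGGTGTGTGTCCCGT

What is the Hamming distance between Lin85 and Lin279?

The sequences differ at positions 8 (A/G), 13 (A/G), 15 (A/G).
That gives 3 mismatches out of 23 aligned sites, so the Hamming distance is 3.

3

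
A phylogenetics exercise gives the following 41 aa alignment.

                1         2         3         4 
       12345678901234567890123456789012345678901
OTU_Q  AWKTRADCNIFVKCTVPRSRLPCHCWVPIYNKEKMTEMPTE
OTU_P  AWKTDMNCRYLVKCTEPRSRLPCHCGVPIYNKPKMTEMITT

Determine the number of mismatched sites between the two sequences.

11

Mismatches occur at site 5 (R/D), site 6 (A/M), site 7 (D/N), site 9 (N/R), site 10 (I/Y), site 11 (F/L), site 16 (V/E), site 26 (W/G), site 33 (E/P), site 39 (P/I), site 41 (E/T).
That gives 11 mismatches out of 41 aligned sites, so the Hamming distance is 11.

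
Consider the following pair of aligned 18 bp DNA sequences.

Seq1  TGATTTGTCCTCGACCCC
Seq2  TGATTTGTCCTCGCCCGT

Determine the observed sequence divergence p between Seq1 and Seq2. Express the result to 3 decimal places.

Differing sites — 14:A/C; 17:C/G; 18:C/T.
There are 3 differences over 18 sites, so p = 3/18 = 0.167.

0.167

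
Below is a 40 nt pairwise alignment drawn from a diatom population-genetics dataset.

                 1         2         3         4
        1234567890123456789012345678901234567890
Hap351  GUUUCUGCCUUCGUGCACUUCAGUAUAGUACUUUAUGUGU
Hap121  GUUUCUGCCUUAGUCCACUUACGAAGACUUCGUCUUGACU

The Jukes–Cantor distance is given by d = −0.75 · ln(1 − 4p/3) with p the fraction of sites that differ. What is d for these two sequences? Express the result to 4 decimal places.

Differing sites — 12:C/A; 15:G/C; 21:C/A; 22:A/C; 24:U/A; 26:U/G; 28:G/C; 30:A/U; 32:U/G; 34:U/C; 35:A/U; 38:U/A; 39:G/C.
p = 13/40 = 0.325000.
d = −0.75 · ln(1 − (4/3)·0.325000) = −0.75 · ln(0.566667) = −0.75 · (-0.567983) = 0.4260.

0.4260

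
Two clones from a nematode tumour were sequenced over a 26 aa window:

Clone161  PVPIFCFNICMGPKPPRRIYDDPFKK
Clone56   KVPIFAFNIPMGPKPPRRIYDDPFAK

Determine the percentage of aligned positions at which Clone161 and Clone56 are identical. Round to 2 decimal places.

84.62%

The sequences differ at positions 1 (P/K), 6 (C/A), 10 (C/P), 25 (K/A).
22 of the 26 sites match, so the percent identity is 22/26 × 100 = 84.62%.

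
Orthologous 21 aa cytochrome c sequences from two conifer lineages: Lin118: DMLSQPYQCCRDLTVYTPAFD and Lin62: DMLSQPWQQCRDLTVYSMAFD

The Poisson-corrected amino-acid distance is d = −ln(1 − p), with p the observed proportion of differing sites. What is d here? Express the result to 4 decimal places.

0.2113

The sequences differ at positions 7 (Y/W), 9 (C/Q), 17 (T/S), 18 (P/M).
p = 4/21 = 0.190476.
d = −ln(1 − 0.190476) = −ln(0.809524) = 0.2113.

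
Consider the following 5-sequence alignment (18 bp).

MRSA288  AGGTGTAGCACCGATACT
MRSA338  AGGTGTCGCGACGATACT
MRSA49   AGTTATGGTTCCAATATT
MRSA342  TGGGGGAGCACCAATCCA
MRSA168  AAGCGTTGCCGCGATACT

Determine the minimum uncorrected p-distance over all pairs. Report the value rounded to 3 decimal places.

Pairwise Hamming distances:
  MRSA288 vs MRSA338: 3
  MRSA288 vs MRSA49: 7
  MRSA288 vs MRSA342: 6
  MRSA288 vs MRSA168: 5
  MRSA338 vs MRSA49: 8
  MRSA338 vs MRSA342: 9
  MRSA338 vs MRSA168: 5
  MRSA49 vs MRSA342: 11
  MRSA49 vs MRSA168: 10
  MRSA342 vs MRSA168: 10
The smallest is 3 mismatches, between MRSA288 and MRSA338; p = 3/18 = 0.167.

0.167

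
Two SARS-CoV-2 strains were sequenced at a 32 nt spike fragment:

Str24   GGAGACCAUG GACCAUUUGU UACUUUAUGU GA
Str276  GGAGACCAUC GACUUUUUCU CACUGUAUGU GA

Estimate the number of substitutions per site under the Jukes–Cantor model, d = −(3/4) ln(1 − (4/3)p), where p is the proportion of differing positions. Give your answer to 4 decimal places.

0.2158

Differing sites — 10:G/C; 14:C/U; 15:A/U; 19:G/C; 21:U/C; 25:U/G.
p = 6/32 = 0.187500.
d = −0.75 · ln(1 − (4/3)·0.187500) = −0.75 · ln(0.750000) = −0.75 · (-0.287682) = 0.2158.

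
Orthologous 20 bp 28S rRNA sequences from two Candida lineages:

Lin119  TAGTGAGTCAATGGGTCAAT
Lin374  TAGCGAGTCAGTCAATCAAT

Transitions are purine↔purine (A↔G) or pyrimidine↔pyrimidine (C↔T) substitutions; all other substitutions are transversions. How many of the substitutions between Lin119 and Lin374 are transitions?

The sequences differ at positions 4 (T/C, transition), 11 (A/G, transition), 13 (G/C, transversion), 14 (G/A, transition), 15 (G/A, transition).
Of the 5 differences, 4 transitions and 1 transversion, so the answer is 4.

4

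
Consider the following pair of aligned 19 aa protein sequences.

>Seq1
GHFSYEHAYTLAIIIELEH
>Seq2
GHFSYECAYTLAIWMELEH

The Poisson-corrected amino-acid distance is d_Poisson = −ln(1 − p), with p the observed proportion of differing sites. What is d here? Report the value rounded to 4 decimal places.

The sequences differ at positions 7 (H/C), 14 (I/W), 15 (I/M).
p = 3/19 = 0.157895.
d = −ln(1 − 0.157895) = −ln(0.842105) = 0.1719.

0.1719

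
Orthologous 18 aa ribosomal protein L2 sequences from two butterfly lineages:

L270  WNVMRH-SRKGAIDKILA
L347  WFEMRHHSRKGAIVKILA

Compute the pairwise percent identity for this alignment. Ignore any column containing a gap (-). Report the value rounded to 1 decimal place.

Excluding the 1 gap column leaves 17 comparable sites.
Differing sites — 2:N/F; 3:V/E; 14:D/V.
14 of the 17 comparable sites match, so the percent identity is 14/17 × 100 = 82.4%.

82.4%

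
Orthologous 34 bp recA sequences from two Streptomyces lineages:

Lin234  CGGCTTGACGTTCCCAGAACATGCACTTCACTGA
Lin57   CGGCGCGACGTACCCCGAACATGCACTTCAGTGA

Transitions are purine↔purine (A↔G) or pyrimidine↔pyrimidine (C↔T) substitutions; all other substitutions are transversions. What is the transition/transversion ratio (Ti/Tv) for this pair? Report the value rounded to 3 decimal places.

Mismatches occur at site 5 (T/G, transversion), site 6 (T/C, transition), site 12 (T/A, transversion), site 16 (A/C, transversion), site 31 (C/G, transversion).
Of the 5 differences, 1 transition and 4 transversions, so Ti/Tv = 1/4 = 0.250.

0.250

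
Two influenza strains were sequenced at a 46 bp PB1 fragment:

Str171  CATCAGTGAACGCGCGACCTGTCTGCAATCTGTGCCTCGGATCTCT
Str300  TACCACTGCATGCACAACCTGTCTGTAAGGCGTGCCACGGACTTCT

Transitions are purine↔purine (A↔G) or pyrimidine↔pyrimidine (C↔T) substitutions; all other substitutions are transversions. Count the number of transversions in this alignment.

Differing sites — 1:C/T (Ti); 3:T/C (Ti); 6:G/C (Tv); 9:A/C (Tv); 11:C/T (Ti); 14:G/A (Ti); 16:G/A (Ti); 26:C/T (Ti); 29:T/G (Tv); 30:C/G (Tv); 31:T/C (Ti); 37:T/A (Tv); 42:T/C (Ti); 43:C/T (Ti).
Of the 14 differences, 9 transitions and 5 transversions, so the answer is 5.

5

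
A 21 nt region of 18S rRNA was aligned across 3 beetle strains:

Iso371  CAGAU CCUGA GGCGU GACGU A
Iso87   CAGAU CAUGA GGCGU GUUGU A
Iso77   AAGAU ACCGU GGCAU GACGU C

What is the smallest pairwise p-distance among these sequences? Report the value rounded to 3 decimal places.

0.143

Pairwise Hamming distances:
  Iso371 vs Iso87: 3
  Iso371 vs Iso77: 6
  Iso87 vs Iso77: 9
The smallest is 3 mismatches, between Iso371 and Iso87; p = 3/21 = 0.143.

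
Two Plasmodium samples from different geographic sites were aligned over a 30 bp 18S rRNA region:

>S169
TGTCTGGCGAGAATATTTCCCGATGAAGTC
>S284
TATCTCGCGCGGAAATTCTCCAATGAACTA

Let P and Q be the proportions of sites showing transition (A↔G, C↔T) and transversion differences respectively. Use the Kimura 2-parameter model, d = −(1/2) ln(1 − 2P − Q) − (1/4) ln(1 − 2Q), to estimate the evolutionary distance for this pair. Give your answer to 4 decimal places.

0.4479

The sequences differ at positions 2 (G/A, transition), 6 (G/C, transversion), 10 (A/C, transversion), 12 (A/G, transition), 14 (T/A, transversion), 18 (T/C, transition), 19 (C/T, transition), 22 (G/A, transition), 28 (G/C, transversion), 30 (C/A, transversion).
Of the 10 differences, 5 transitions and 5 transversions over 30 sites: P = 5/30 = 0.166667, Q = 5/30 = 0.166667.
d = −0.5·ln(0.499999) − 0.25·ln(0.666666) = −0.5·(-0.693149) − 0.25·(-0.405466) = 0.4479.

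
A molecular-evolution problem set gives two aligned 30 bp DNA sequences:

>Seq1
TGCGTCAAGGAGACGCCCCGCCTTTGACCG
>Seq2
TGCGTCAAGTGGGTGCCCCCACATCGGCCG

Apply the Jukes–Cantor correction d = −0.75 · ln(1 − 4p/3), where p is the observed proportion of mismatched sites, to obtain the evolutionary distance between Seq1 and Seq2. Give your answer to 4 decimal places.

0.3831

The sequences differ at positions 10 (G/T), 11 (A/G), 13 (A/G), 14 (C/T), 20 (G/C), 21 (C/A), 23 (T/A), 25 (T/C), 27 (A/G).
p = 9/30 = 0.300000.
d = −0.75 · ln(1 − (4/3)·0.300000) = −0.75 · ln(0.600000) = −0.75 · (-0.510826) = 0.3831.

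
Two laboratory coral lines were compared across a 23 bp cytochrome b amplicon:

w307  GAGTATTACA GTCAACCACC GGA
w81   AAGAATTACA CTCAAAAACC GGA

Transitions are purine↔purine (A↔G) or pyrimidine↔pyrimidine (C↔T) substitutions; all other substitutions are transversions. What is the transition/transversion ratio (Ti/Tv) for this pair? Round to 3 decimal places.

0.250

Mismatches occur at site 1 (G→A, transition), site 4 (T→A, transversion), site 11 (G→C, transversion), site 16 (C→A, transversion), site 17 (C→A, transversion).
Of the 5 differences, 1 transition and 4 transversions, so Ti/Tv = 1/4 = 0.250.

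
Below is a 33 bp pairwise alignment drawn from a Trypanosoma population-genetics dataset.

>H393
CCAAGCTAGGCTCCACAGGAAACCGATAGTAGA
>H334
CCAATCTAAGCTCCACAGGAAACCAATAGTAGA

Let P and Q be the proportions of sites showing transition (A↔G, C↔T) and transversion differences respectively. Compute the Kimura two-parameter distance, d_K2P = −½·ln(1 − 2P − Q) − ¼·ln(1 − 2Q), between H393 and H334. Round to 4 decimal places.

The sequences differ at positions 5 (G/T, transversion), 9 (G/A, transition), 25 (G/A, transition).
Of the 3 differences, 2 transitions and 1 transversion over 33 sites: P = 2/33 = 0.060606, Q = 1/33 = 0.030303.
d = −0.5·ln(0.848485) − 0.25·ln(0.939394) = −0.5·(-0.164303) − 0.25·(-0.062520) = 0.0978.

0.0978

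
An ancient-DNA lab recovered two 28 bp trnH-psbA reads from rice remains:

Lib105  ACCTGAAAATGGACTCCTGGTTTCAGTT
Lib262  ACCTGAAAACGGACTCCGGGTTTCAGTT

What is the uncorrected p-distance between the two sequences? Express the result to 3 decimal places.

The sequences differ at positions 10 (T/C), 18 (T/G).
There are 2 differences over 28 sites, so p = 2/28 = 0.071.

0.071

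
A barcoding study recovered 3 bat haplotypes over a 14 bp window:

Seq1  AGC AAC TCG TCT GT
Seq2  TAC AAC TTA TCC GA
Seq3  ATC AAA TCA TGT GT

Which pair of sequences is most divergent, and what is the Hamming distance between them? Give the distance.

7

Pairwise Hamming distances:
  Seq1 vs Seq2: 6
  Seq1 vs Seq3: 4
  Seq2 vs Seq3: 7
The largest is 7, between Seq2 and Seq3.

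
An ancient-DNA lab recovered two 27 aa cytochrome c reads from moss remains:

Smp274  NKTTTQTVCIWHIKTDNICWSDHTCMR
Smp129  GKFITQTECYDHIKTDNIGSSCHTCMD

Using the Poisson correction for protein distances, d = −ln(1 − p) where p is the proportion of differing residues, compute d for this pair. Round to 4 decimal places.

0.4626

Mismatches occur at site 1 (N→G), site 3 (T→F), site 4 (T→I), site 8 (V→E), site 10 (I→Y), site 11 (W→D), site 19 (C→G), site 20 (W→S), site 22 (D→C), site 27 (R→D).
p = 10/27 = 0.370370.
d = −ln(1 − 0.370370) = −ln(0.629630) = 0.4626.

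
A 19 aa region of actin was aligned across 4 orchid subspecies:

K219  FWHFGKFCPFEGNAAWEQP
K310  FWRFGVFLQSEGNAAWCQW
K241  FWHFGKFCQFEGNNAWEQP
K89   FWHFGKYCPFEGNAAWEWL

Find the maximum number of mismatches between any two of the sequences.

Pairwise Hamming distances:
  K219 vs K310: 7
  K219 vs K241: 2
  K219 vs K89: 3
  K310 vs K241: 7
  K310 vs K89: 9
  K241 vs K89: 5
The largest is 9, between K310 and K89.

9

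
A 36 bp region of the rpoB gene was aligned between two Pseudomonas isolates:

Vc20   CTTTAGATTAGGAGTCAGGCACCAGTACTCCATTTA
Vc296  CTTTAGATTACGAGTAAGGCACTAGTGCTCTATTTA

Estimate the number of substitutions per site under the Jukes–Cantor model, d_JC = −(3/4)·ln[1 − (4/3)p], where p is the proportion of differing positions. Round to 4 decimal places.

Differing sites — 11:G/C; 16:C/A; 23:C/T; 27:A/G; 31:C/T.
p = 5/36 = 0.138889.
d = −0.75 · ln(1 − (4/3)·0.138889) = −0.75 · ln(0.814815) = −0.75 · (-0.204794) = 0.1536.

0.1536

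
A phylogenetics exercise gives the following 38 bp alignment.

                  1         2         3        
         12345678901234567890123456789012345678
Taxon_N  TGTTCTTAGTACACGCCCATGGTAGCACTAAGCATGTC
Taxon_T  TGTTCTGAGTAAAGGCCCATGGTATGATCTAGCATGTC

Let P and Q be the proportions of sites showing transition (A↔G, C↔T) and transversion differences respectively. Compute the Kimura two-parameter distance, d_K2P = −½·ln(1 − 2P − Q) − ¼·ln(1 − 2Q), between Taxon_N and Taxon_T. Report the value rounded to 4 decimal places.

0.2476

Mismatches occur at site 7 (T→G, transversion), site 12 (C→A, transversion), site 14 (C→G, transversion), site 25 (G→T, transversion), site 26 (C→G, transversion), site 28 (C→T, transition), site 29 (T→C, transition), site 30 (A→T, transversion).
Of the 8 differences, 2 transitions and 6 transversions over 38 sites: P = 2/38 = 0.052632, Q = 6/38 = 0.157895.
d = −0.5·ln(0.736841) − 0.25·ln(0.684210) = −0.5·(-0.305383) − 0.25·(-0.379490) = 0.2476.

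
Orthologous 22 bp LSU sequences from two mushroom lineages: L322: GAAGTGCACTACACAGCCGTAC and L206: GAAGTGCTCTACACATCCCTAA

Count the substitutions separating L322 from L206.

The sequences differ at positions 8 (A/T), 16 (G/T), 19 (G/C), 22 (C/A).
That gives 4 mismatches out of 22 aligned sites, so the Hamming distance is 4.

4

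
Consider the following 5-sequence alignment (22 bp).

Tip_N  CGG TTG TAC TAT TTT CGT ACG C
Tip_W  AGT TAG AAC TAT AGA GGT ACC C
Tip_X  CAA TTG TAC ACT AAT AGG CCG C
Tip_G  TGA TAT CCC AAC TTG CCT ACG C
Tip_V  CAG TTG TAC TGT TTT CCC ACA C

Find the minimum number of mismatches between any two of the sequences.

Pairwise Hamming distances:
  Tip_N vs Tip_W: 9
  Tip_N vs Tip_X: 9
  Tip_N vs Tip_G: 10
  Tip_N vs Tip_V: 5
  Tip_W vs Tip_X: 13
  Tip_W vs Tip_G: 13
  Tip_W vs Tip_V: 13
  Tip_X vs Tip_G: 15
  Tip_X vs Tip_V: 10
  Tip_G vs Tip_V: 13
The smallest is 5, between Tip_N and Tip_V.

5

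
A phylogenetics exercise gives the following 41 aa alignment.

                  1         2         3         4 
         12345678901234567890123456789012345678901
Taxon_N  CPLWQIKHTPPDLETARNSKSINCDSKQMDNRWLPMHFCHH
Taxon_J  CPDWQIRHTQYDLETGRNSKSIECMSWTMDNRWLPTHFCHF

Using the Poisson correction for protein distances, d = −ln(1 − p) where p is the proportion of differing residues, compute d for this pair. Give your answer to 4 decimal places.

The sequences differ at positions 3 (L/D), 7 (K/R), 10 (P/Q), 11 (P/Y), 16 (A/G), 23 (N/E), 25 (D/M), 27 (K/W), 28 (Q/T), 36 (M/T), 41 (H/F).
p = 11/41 = 0.268293.
d = −ln(1 − 0.268293) = −ln(0.731707) = 0.3124.

0.3124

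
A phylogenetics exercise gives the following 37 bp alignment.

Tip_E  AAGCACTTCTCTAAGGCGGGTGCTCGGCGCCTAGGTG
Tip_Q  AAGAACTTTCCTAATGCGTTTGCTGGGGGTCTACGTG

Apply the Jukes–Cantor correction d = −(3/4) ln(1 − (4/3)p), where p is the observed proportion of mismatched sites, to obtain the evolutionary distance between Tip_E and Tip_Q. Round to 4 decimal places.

0.3351

The sequences differ at positions 4 (C/A), 9 (C/T), 10 (T/C), 15 (G/T), 19 (G/T), 20 (G/T), 25 (C/G), 28 (C/G), 30 (C/T), 34 (G/C).
p = 10/37 = 0.270270.
d = −0.75 · ln(1 − (4/3)·0.270270) = −0.75 · ln(0.639640) = −0.75 · (-0.446850) = 0.3351.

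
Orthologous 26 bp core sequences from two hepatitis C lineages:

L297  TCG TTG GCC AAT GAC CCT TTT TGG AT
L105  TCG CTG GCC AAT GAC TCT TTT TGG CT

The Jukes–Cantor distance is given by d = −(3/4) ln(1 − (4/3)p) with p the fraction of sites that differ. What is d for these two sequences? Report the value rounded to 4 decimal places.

Mismatches occur at site 4 (T→C), site 16 (C→T), site 25 (A→C).
p = 3/26 = 0.115385.
d = −0.75 · ln(1 − (4/3)·0.115385) = −0.75 · ln(0.846153) = −0.75 · (-0.167055) = 0.1253.

0.1253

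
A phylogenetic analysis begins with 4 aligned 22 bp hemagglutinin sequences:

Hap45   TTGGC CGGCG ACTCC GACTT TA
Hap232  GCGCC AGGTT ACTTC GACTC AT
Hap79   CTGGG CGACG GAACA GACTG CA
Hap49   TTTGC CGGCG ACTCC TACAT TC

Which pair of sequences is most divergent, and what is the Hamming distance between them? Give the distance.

Pairwise Hamming distances:
  Hap45 vs Hap232: 10
  Hap45 vs Hap79: 9
  Hap45 vs Hap49: 4
  Hap232 vs Hap79: 16
  Hap232 vs Hap49: 13
  Hap79 vs Hap49: 13
The largest is 16, between Hap232 and Hap79.

16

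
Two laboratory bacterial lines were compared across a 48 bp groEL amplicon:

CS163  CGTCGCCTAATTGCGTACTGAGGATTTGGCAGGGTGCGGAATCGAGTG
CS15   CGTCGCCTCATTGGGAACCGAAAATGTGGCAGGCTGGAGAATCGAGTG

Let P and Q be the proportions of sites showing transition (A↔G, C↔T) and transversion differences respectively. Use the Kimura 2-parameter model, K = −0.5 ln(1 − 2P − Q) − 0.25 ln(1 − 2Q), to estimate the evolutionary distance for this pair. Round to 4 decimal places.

0.2443

Differing sites — 9:A/C (Tv); 14:C/G (Tv); 16:T/A (Tv); 19:T/C (Ti); 22:G/A (Ti); 23:G/A (Ti); 26:T/G (Tv); 34:G/C (Tv); 37:C/G (Tv); 38:G/A (Ti).
Of the 10 differences, 4 transitions and 6 transversions over 48 sites: P = 4/48 = 0.083333, Q = 6/48 = 0.125000.
d = −0.5·ln(0.708334) − 0.25·ln(0.750000) = −0.5·(-0.344840) − 0.25·(-0.287682) = 0.2443.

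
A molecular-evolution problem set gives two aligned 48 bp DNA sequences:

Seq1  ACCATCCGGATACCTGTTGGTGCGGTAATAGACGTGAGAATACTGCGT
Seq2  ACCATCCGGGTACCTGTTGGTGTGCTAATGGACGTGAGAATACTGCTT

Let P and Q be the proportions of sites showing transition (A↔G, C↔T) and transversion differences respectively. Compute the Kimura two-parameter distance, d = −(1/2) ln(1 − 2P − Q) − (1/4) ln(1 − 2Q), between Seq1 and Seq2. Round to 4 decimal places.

The sequences differ at positions 10 (A/G, transition), 23 (C/T, transition), 25 (G/C, transversion), 30 (A/G, transition), 47 (G/T, transversion).
Of the 5 differences, 3 transitions and 2 transversions over 48 sites: P = 3/48 = 0.062500, Q = 2/48 = 0.041667.
d = −0.5·ln(0.833333) − 0.25·ln(0.916666) = −0.5·(-0.182322) − 0.25·(-0.087012) = 0.1129.

0.1129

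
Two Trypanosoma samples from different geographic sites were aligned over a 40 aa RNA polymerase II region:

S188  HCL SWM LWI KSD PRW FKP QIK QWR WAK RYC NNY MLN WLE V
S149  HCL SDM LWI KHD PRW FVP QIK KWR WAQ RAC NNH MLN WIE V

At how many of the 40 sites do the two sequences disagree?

Differing sites — 5:W/D; 11:S/H; 17:K/V; 22:Q/K; 27:K/Q; 29:Y/A; 33:Y/H; 38:L/I.
That gives 8 mismatches out of 40 aligned sites, so the Hamming distance is 8.

8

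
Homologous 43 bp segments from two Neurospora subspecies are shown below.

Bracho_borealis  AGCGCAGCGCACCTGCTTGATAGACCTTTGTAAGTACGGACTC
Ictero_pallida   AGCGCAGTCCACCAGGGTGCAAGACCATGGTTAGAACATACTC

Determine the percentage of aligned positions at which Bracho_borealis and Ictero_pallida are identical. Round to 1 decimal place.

69.8%

Mismatches occur at site 8 (C→T), site 9 (G→C), site 14 (T→A), site 16 (C→G), site 17 (T→G), site 20 (A→C), site 21 (T→A), site 27 (T→A), site 29 (T→G), site 32 (A→T), site 35 (T→A), site 38 (G→A), site 39 (G→T).
30 of the 43 sites match, so the percent identity is 30/43 × 100 = 69.8%.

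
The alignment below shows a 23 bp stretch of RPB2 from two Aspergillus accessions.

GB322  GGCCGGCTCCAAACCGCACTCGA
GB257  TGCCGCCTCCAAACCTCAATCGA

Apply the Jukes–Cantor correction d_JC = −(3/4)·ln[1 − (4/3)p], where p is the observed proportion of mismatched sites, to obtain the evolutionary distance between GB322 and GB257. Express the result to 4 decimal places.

The sequences differ at positions 1 (G/T), 6 (G/C), 16 (G/T), 19 (C/A).
p = 4/23 = 0.173913.
d = −0.75 · ln(1 − (4/3)·0.173913) = −0.75 · ln(0.768116) = −0.75 · (-0.263815) = 0.1979.

0.1979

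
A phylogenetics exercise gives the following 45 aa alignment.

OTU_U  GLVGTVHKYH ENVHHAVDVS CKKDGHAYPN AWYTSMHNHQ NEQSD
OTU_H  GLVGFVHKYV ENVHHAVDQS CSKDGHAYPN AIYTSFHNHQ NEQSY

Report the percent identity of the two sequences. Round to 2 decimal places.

Mismatches occur at site 5 (T→F), site 10 (H→V), site 19 (V→Q), site 22 (K→S), site 32 (W→I), site 36 (M→F), site 45 (D→Y).
38 of the 45 sites match, so the percent identity is 38/45 × 100 = 84.44%.

84.44%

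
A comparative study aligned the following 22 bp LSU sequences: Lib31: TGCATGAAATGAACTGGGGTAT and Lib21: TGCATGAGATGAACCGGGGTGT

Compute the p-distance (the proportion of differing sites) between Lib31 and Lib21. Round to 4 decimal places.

Mismatches occur at site 8 (A↔G), site 15 (T↔C), site 21 (A↔G).
There are 3 differences over 22 sites, so p = 3/22 = 0.1364.

0.1364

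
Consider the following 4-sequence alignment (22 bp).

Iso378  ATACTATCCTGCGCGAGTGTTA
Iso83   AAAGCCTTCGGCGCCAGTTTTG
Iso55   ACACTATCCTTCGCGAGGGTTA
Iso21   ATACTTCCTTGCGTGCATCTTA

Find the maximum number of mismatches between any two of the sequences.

14

Pairwise Hamming distances:
  Iso378 vs Iso83: 9
  Iso378 vs Iso55: 3
  Iso378 vs Iso21: 7
  Iso83 vs Iso55: 11
  Iso83 vs Iso21: 14
  Iso55 vs Iso21: 10
The largest is 14, between Iso83 and Iso21.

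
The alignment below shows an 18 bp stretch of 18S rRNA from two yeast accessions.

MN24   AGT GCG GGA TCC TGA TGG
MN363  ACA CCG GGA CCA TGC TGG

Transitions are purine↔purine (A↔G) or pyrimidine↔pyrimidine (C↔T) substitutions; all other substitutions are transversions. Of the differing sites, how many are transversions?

Differing sites — 2:G/C (Tv); 3:T/A (Tv); 4:G/C (Tv); 10:T/C (Ti); 12:C/A (Tv); 15:A/C (Tv).
Of the 6 differences, 1 transition and 5 transversions, so the answer is 5.

5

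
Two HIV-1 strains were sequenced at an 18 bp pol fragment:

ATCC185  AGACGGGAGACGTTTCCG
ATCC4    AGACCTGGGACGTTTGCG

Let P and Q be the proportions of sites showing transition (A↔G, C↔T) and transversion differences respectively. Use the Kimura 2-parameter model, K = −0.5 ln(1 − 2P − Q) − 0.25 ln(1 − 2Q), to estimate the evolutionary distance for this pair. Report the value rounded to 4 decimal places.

The sequences differ at positions 5 (G/C, transversion), 6 (G/T, transversion), 8 (A/G, transition), 16 (C/G, transversion).
Of the 4 differences, 1 transition and 3 transversions over 18 sites: P = 1/18 = 0.055556, Q = 3/18 = 0.166667.
d = −0.5·ln(0.722221) − 0.25·ln(0.666666) = −0.5·(-0.325424) − 0.25·(-0.405466) = 0.2641.

0.2641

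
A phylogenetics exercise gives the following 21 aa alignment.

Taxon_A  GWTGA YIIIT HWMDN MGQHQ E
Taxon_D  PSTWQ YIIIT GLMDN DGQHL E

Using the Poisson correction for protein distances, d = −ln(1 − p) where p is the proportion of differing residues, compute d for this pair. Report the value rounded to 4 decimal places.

The sequences differ at positions 1 (G/P), 2 (W/S), 4 (G/W), 5 (A/Q), 11 (H/G), 12 (W/L), 16 (M/D), 20 (Q/L).
p = 8/21 = 0.380952.
d = −ln(1 − 0.380952) = −ln(0.619048) = 0.4796.

0.4796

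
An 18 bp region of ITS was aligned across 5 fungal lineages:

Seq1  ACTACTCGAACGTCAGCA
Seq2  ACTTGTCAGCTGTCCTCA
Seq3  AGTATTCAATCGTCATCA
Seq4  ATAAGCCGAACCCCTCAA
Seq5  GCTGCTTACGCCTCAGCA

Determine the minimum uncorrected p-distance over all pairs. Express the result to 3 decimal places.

0.278

Pairwise Hamming distances:
  Seq1 vs Seq2: 8
  Seq1 vs Seq3: 5
  Seq1 vs Seq4: 9
  Seq1 vs Seq5: 7
  Seq2 vs Seq3: 7
  Seq2 vs Seq4: 13
  Seq2 vs Seq5: 10
  Seq3 vs Seq4: 11
  Seq3 vs Seq5: 9
  Seq4 vs Seq5: 14
The smallest is 5 mismatches, between Seq1 and Seq3; p = 5/18 = 0.278.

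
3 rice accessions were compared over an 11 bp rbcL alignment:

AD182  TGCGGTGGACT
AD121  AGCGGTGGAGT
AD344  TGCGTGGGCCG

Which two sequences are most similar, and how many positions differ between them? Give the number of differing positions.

2

Pairwise Hamming distances:
  AD182 vs AD121: 2
  AD182 vs AD344: 4
  AD121 vs AD344: 6
The smallest is 2, between AD182 and AD121.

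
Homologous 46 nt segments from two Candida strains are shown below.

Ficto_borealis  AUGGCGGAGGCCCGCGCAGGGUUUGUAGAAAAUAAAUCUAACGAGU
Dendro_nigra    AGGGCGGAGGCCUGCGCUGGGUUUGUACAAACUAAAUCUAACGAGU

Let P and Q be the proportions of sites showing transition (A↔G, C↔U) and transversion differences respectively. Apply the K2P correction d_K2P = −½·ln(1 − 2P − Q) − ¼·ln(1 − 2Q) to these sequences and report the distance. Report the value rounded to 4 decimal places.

Differing sites — 2:U/G (Tv); 13:C/U (Ti); 18:A/U (Tv); 28:G/C (Tv); 32:A/C (Tv).
Of the 5 differences, 1 transition and 4 transversions over 46 sites: P = 1/46 = 0.021739, Q = 4/46 = 0.086957.
d = −0.5·ln(0.869565) − 0.25·ln(0.826086) = −0.5·(-0.139762) − 0.25·(-0.191056) = 0.1176.

0.1176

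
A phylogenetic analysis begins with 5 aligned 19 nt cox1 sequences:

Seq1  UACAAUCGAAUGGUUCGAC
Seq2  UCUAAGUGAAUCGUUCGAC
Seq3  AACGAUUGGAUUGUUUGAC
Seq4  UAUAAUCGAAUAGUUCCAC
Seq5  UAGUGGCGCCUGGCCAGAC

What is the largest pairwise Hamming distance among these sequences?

12

Pairwise Hamming distances:
  Seq1 vs Seq2: 5
  Seq1 vs Seq3: 6
  Seq1 vs Seq4: 3
  Seq1 vs Seq5: 9
  Seq2 vs Seq3: 8
  Seq2 vs Seq4: 5
  Seq2 vs Seq5: 11
  Seq3 vs Seq4: 8
  Seq3 vs Seq5: 12
  Seq4 vs Seq5: 11
The largest is 12, between Seq3 and Seq5.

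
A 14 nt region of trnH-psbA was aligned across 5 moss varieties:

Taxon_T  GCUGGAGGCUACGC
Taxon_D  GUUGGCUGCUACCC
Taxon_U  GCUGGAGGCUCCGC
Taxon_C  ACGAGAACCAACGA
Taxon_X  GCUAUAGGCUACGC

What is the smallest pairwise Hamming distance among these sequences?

1

Pairwise Hamming distances:
  Taxon_T vs Taxon_D: 4
  Taxon_T vs Taxon_U: 1
  Taxon_T vs Taxon_C: 7
  Taxon_T vs Taxon_X: 2
  Taxon_D vs Taxon_U: 5
  Taxon_D vs Taxon_C: 10
  Taxon_D vs Taxon_X: 6
  Taxon_U vs Taxon_C: 8
  Taxon_U vs Taxon_X: 3
  Taxon_C vs Taxon_X: 7
The smallest is 1, between Taxon_T and Taxon_U.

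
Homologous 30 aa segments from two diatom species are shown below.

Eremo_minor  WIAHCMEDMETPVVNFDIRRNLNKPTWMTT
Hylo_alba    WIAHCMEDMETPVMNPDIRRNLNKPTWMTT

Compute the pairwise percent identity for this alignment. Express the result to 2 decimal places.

93.33%

Differing sites — 14:V/M; 16:F/P.
28 of the 30 sites match, so the percent identity is 28/30 × 100 = 93.33%.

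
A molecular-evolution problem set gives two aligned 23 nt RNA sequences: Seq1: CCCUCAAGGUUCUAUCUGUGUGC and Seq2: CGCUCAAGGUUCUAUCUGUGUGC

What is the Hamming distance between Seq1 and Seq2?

A single mismatch occurs at site 2 (C↔G).
That gives 1 mismatch out of 23 aligned sites, so the Hamming distance is 1.

1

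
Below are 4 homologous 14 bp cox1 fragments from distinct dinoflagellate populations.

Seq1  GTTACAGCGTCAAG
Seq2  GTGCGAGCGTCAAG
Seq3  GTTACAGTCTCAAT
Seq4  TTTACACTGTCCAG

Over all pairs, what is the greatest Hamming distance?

Pairwise Hamming distances:
  Seq1 vs Seq2: 3
  Seq1 vs Seq3: 3
  Seq1 vs Seq4: 4
  Seq2 vs Seq3: 6
  Seq2 vs Seq4: 7
  Seq3 vs Seq4: 5
The largest is 7, between Seq2 and Seq4.

7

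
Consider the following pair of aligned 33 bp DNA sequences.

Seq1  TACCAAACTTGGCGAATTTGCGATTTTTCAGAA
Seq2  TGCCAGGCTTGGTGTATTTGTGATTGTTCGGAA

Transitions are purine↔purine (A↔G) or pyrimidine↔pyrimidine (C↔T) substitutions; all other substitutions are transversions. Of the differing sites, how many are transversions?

2

Differing sites — 2:A/G (Ti); 6:A/G (Ti); 7:A/G (Ti); 13:C/T (Ti); 15:A/T (Tv); 21:C/T (Ti); 26:T/G (Tv); 30:A/G (Ti).
Of the 8 differences, 6 transitions and 2 transversions, so the answer is 2.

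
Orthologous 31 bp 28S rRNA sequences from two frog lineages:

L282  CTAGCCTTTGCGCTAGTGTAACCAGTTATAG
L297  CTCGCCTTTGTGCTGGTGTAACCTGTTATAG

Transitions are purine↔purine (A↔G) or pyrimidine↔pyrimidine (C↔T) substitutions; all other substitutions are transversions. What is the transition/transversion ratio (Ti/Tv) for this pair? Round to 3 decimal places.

1.000

Mismatches occur at site 3 (A→C, transversion), site 11 (C→T, transition), site 15 (A→G, transition), site 24 (A→T, transversion).
Of the 4 differences, 2 transitions and 2 transversions, so Ti/Tv = 2/2 = 1.000.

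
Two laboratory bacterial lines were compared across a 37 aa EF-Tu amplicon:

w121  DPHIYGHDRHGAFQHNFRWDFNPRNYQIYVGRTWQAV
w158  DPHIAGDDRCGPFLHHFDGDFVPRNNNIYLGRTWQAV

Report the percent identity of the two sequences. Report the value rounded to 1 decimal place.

Differing sites — 5:Y/A; 7:H/D; 10:H/C; 12:A/P; 14:Q/L; 16:N/H; 18:R/D; 19:W/G; 22:N/V; 26:Y/N; 27:Q/N; 30:V/L.
25 of the 37 sites match, so the percent identity is 25/37 × 100 = 67.6%.

67.6%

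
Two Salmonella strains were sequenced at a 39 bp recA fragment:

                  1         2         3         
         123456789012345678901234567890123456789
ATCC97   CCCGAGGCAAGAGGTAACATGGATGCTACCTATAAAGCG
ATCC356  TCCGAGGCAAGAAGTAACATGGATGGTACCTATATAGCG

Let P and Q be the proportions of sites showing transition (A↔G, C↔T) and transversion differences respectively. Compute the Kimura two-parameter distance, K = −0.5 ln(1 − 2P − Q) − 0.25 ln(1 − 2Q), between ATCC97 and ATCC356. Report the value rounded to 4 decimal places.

Differing sites — 1:C/T (Ti); 13:G/A (Ti); 26:C/G (Tv); 35:A/T (Tv).
Of the 4 differences, 2 transitions and 2 transversions over 39 sites: P = 2/39 = 0.051282, Q = 2/39 = 0.051282.
d = −0.5·ln(0.846154) − 0.25·ln(0.897436) = −0.5·(-0.167054) − 0.25·(-0.108213) = 0.1106.

0.1106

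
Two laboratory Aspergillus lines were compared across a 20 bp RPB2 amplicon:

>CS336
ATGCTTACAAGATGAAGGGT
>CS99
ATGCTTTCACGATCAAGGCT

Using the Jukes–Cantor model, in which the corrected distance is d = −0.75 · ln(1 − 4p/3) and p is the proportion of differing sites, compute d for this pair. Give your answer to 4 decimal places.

The sequences differ at positions 7 (A/T), 10 (A/C), 14 (G/C), 19 (G/C).
p = 4/20 = 0.200000.
d = −0.75 · ln(1 − (4/3)·0.200000) = −0.75 · ln(0.733333) = −0.75 · (-0.310155) = 0.2326.

0.2326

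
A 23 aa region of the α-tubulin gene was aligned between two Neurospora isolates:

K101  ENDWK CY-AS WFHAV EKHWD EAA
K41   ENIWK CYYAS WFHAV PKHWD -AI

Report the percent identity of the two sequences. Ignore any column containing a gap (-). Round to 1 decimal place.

85.7%

Excluding the 2 gap columns leaves 21 comparable sites.
Mismatches occur at site 3 (D↔I), site 16 (E↔P), site 23 (A↔I).
18 of the 21 comparable sites match, so the percent identity is 18/21 × 100 = 85.7%.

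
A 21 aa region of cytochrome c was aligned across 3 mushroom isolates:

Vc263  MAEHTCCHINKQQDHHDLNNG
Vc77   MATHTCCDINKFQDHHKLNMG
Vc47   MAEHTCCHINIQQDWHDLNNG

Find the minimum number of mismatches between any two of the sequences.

Pairwise Hamming distances:
  Vc263 vs Vc77: 5
  Vc263 vs Vc47: 2
  Vc77 vs Vc47: 7
The smallest is 2, between Vc263 and Vc47.

2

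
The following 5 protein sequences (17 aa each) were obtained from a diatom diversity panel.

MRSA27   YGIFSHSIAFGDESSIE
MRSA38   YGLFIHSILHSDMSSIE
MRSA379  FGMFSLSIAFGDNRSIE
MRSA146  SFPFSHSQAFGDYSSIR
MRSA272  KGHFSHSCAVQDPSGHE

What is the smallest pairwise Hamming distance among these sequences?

5

Pairwise Hamming distances:
  MRSA27 vs MRSA38: 6
  MRSA27 vs MRSA379: 5
  MRSA27 vs MRSA146: 6
  MRSA27 vs MRSA272: 8
  MRSA38 vs MRSA379: 9
  MRSA38 vs MRSA146: 10
  MRSA38 vs MRSA272: 10
  MRSA379 vs MRSA146: 8
  MRSA379 vs MRSA272: 10
  MRSA146 vs MRSA272: 10
The smallest is 5, between MRSA27 and MRSA379.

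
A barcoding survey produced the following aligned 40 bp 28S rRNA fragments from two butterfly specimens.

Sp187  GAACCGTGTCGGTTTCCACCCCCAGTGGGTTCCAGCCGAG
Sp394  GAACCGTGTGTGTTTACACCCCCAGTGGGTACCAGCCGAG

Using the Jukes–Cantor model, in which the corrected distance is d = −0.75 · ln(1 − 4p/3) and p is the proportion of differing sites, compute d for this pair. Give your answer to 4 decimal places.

0.1073

The sequences differ at positions 10 (C/G), 11 (G/T), 16 (C/A), 31 (T/A).
p = 4/40 = 0.100000.
d = −0.75 · ln(1 − (4/3)·0.100000) = −0.75 · ln(0.866667) = −0.75 · (-0.143100) = 0.1073.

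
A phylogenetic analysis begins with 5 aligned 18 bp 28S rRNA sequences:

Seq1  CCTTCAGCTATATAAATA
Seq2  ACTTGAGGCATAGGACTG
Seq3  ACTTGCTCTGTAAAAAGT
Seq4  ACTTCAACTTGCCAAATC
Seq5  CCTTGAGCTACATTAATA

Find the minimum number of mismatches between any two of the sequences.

3

Pairwise Hamming distances:
  Seq1 vs Seq2: 8
  Seq1 vs Seq3: 8
  Seq1 vs Seq4: 7
  Seq1 vs Seq5: 3
  Seq2 vs Seq3: 10
  Seq2 vs Seq4: 11
  Seq2 vs Seq5: 8
  Seq3 vs Seq4: 9
  Seq3 vs Seq5: 9
  Seq4 vs Seq5: 9
The smallest is 3, between Seq1 and Seq5.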